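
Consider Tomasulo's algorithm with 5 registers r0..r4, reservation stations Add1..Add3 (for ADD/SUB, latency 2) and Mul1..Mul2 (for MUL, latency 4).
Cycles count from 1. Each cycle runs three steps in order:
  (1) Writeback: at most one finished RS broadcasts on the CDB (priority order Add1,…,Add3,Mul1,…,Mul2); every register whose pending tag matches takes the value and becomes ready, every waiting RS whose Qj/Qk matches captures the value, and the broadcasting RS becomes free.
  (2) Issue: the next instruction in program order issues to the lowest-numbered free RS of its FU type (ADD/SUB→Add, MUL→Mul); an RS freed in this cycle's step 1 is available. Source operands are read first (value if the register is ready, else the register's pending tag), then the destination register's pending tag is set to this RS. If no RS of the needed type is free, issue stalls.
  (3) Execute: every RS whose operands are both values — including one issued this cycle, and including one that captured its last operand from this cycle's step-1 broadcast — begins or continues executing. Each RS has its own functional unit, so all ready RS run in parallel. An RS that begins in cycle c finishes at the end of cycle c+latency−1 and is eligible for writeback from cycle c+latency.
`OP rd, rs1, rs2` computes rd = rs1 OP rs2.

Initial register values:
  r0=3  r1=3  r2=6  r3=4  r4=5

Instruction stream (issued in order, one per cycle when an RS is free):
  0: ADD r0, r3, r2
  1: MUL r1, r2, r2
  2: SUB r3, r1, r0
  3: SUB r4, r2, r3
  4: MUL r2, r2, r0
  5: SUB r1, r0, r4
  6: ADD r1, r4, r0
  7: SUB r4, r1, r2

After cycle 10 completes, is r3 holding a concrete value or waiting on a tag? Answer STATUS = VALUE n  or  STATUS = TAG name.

cycle 1: issue ADD r0<-Add1 // r0:Add1,r1:3,r2:6,r3:4,r4:5
cycle 2: issue MUL r1<-Mul1 // r0:Add1,r1:Mul1,r2:6,r3:4,r4:5
cycle 3: CDB Add1=10; issue SUB r3<-Add1 // r0:10,r1:Mul1,r2:6,r3:Add1,r4:5
cycle 4: issue SUB r4<-Add2 // r0:10,r1:Mul1,r2:6,r3:Add1,r4:Add2
cycle 5: issue MUL r2<-Mul2 // r0:10,r1:Mul1,r2:Mul2,r3:Add1,r4:Add2
cycle 6: CDB Mul1=36; issue SUB r1<-Add3 // r0:10,r1:Add3,r2:Mul2,r3:Add1,r4:Add2
cycle 7: stall // r0:10,r1:Add3,r2:Mul2,r3:Add1,r4:Add2
cycle 8: CDB Add1=26; issue ADD r1<-Add1 // r0:10,r1:Add1,r2:Mul2,r3:26,r4:Add2
cycle 9: CDB Mul2=60; stall // r0:10,r1:Add1,r2:60,r3:26,r4:Add2
cycle 10: CDB Add2=-20; issue SUB r4<-Add2 // r0:10,r1:Add1,r2:60,r3:26,r4:Add2

STATUS = VALUE 26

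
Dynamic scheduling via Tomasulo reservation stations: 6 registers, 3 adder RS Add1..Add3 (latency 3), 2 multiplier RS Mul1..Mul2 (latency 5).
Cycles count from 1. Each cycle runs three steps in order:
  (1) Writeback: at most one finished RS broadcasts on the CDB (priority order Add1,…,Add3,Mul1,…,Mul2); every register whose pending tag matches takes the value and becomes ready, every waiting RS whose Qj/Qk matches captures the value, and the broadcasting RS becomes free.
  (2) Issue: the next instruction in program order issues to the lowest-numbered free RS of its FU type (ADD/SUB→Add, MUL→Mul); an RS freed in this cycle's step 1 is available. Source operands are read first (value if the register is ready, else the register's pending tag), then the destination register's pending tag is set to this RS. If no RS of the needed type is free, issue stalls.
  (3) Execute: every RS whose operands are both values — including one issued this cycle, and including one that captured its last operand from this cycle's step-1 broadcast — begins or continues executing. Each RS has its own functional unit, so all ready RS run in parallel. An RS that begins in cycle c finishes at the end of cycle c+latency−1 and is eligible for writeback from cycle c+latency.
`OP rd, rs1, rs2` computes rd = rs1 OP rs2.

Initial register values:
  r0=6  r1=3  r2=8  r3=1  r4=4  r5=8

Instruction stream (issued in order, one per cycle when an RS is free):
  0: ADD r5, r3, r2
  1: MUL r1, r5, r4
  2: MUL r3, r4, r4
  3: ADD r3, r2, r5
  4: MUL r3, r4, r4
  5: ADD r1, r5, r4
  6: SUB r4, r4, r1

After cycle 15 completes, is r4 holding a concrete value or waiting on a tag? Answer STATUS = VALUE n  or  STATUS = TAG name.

STATUS = VALUE -9

  c1: issue ADD r5<-Add1  regs: r0:6,r1:3,r2:8,r3:1,r4:4,r5:Add1
  c2: issue MUL r1<-Mul1  regs: r0:6,r1:Mul1,r2:8,r3:1,r4:4,r5:Add1
  c3: issue MUL r3<-Mul2  regs: r0:6,r1:Mul1,r2:8,r3:Mul2,r4:4,r5:Add1
  c4: CDB Add1=9; issue ADD r3<-Add1  regs: r0:6,r1:Mul1,r2:8,r3:Add1,r4:4,r5:9
  c5: stall  regs: r0:6,r1:Mul1,r2:8,r3:Add1,r4:4,r5:9
  c6: stall  regs: r0:6,r1:Mul1,r2:8,r3:Add1,r4:4,r5:9
  c7: CDB Add1=17; stall  regs: r0:6,r1:Mul1,r2:8,r3:17,r4:4,r5:9
  c8: CDB Mul2=16; issue MUL r3<-Mul2  regs: r0:6,r1:Mul1,r2:8,r3:Mul2,r4:4,r5:9
  c9: CDB Mul1=36; issue ADD r1<-Add1  regs: r0:6,r1:Add1,r2:8,r3:Mul2,r4:4,r5:9
  c10: issue SUB r4<-Add2  regs: r0:6,r1:Add1,r2:8,r3:Mul2,r4:Add2,r5:9
  c11: -  regs: r0:6,r1:Add1,r2:8,r3:Mul2,r4:Add2,r5:9
  c12: CDB Add1=13  regs: r0:6,r1:13,r2:8,r3:Mul2,r4:Add2,r5:9
  c13: CDB Mul2=16  regs: r0:6,r1:13,r2:8,r3:16,r4:Add2,r5:9
  c14: -  regs: r0:6,r1:13,r2:8,r3:16,r4:Add2,r5:9
  c15: CDB Add2=-9  regs: r0:6,r1:13,r2:8,r3:16,r4:-9,r5:9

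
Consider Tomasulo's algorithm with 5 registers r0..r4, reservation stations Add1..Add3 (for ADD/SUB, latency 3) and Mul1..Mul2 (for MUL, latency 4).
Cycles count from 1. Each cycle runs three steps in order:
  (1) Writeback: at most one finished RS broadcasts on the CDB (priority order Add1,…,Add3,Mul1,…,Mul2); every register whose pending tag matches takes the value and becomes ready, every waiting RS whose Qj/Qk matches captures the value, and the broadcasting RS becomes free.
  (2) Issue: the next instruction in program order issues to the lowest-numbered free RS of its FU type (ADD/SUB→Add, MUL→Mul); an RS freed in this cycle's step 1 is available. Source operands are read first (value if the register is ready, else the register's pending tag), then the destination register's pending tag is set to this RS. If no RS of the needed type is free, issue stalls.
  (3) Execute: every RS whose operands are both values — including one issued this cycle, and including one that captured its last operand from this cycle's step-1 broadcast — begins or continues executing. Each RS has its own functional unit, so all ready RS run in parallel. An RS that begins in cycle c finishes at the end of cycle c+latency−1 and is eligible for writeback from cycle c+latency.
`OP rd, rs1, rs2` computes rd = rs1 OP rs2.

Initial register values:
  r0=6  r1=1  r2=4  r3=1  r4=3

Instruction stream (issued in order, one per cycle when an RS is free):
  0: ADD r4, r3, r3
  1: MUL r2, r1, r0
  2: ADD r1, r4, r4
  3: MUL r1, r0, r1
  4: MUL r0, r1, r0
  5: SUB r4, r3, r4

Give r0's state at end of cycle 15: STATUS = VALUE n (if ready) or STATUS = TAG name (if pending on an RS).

STATUS = VALUE 144

cycle 1: issue ADD r4<-Add1 // r0:6,r1:1,r2:4,r3:1,r4:Add1
cycle 2: issue MUL r2<-Mul1 // r0:6,r1:1,r2:Mul1,r3:1,r4:Add1
cycle 3: issue ADD r1<-Add2 // r0:6,r1:Add2,r2:Mul1,r3:1,r4:Add1
cycle 4: CDB Add1=2; issue MUL r1<-Mul2 // r0:6,r1:Mul2,r2:Mul1,r3:1,r4:2
cycle 5: stall // r0:6,r1:Mul2,r2:Mul1,r3:1,r4:2
cycle 6: CDB Mul1=6; issue MUL r0<-Mul1 // r0:Mul1,r1:Mul2,r2:6,r3:1,r4:2
cycle 7: CDB Add2=4; issue SUB r4<-Add1 // r0:Mul1,r1:Mul2,r2:6,r3:1,r4:Add1
cycle 8: - // r0:Mul1,r1:Mul2,r2:6,r3:1,r4:Add1
cycle 9: - // r0:Mul1,r1:Mul2,r2:6,r3:1,r4:Add1
cycle 10: CDB Add1=-1 // r0:Mul1,r1:Mul2,r2:6,r3:1,r4:-1
cycle 11: CDB Mul2=24 // r0:Mul1,r1:24,r2:6,r3:1,r4:-1
cycle 12: - // r0:Mul1,r1:24,r2:6,r3:1,r4:-1
cycle 13: - // r0:Mul1,r1:24,r2:6,r3:1,r4:-1
cycle 14: - // r0:Mul1,r1:24,r2:6,r3:1,r4:-1
cycle 15: CDB Mul1=144 // r0:144,r1:24,r2:6,r3:1,r4:-1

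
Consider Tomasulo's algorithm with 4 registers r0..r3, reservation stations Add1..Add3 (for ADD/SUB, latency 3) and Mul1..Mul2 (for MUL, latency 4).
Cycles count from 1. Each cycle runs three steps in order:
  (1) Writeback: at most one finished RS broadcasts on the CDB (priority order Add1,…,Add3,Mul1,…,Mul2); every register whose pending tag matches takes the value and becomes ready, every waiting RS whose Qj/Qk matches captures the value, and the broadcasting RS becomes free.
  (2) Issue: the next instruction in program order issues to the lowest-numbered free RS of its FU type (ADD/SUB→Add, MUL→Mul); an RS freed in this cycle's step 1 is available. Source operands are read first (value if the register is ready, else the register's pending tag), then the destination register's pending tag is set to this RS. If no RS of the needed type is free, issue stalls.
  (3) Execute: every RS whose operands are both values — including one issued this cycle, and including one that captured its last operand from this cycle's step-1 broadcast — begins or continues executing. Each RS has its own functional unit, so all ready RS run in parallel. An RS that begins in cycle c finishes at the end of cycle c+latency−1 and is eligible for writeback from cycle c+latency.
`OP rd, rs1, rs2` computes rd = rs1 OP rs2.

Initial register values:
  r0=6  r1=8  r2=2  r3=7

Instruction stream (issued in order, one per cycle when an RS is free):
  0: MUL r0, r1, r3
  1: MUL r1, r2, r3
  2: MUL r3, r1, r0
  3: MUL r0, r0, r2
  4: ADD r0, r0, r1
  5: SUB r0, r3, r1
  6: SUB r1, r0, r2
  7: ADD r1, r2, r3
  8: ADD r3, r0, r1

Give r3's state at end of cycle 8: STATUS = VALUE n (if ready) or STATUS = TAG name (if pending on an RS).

STATUS = TAG Mul1

cycle 1: issue MUL r0<-Mul1 // r0:Mul1,r1:8,r2:2,r3:7
cycle 2: issue MUL r1<-Mul2 // r0:Mul1,r1:Mul2,r2:2,r3:7
cycle 3: stall // r0:Mul1,r1:Mul2,r2:2,r3:7
cycle 4: stall // r0:Mul1,r1:Mul2,r2:2,r3:7
cycle 5: CDB Mul1=56; issue MUL r3<-Mul1 // r0:56,r1:Mul2,r2:2,r3:Mul1
cycle 6: CDB Mul2=14; issue MUL r0<-Mul2 // r0:Mul2,r1:14,r2:2,r3:Mul1
cycle 7: issue ADD r0<-Add1 // r0:Add1,r1:14,r2:2,r3:Mul1
cycle 8: issue SUB r0<-Add2 // r0:Add2,r1:14,r2:2,r3:Mul1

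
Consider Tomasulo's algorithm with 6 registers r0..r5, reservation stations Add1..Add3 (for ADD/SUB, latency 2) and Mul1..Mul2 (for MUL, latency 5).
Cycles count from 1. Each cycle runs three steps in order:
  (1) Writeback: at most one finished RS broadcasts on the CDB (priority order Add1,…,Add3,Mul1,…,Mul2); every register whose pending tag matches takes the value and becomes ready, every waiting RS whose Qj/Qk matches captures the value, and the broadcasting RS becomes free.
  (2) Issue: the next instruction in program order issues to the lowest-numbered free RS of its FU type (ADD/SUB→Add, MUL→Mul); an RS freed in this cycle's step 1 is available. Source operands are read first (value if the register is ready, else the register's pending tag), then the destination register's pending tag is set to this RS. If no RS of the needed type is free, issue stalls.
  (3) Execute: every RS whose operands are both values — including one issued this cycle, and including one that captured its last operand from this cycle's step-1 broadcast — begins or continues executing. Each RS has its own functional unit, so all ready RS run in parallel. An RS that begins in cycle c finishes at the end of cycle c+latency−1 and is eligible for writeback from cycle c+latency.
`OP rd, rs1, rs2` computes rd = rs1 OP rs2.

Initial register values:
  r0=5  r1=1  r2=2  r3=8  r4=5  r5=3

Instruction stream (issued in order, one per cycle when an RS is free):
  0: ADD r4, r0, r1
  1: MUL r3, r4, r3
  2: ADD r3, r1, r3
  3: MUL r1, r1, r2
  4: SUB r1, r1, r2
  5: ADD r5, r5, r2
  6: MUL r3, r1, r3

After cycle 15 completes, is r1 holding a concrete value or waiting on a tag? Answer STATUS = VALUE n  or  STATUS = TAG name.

STATUS = VALUE 0

  c1: issue ADD r4<-Add1  regs: r0:5,r1:1,r2:2,r3:8,r4:Add1,r5:3
  c2: issue MUL r3<-Mul1  regs: r0:5,r1:1,r2:2,r3:Mul1,r4:Add1,r5:3
  c3: CDB Add1=6; issue ADD r3<-Add1  regs: r0:5,r1:1,r2:2,r3:Add1,r4:6,r5:3
  c4: issue MUL r1<-Mul2  regs: r0:5,r1:Mul2,r2:2,r3:Add1,r4:6,r5:3
  c5: issue SUB r1<-Add2  regs: r0:5,r1:Add2,r2:2,r3:Add1,r4:6,r5:3
  c6: issue ADD r5<-Add3  regs: r0:5,r1:Add2,r2:2,r3:Add1,r4:6,r5:Add3
  c7: stall  regs: r0:5,r1:Add2,r2:2,r3:Add1,r4:6,r5:Add3
  c8: CDB Add3=5; stall  regs: r0:5,r1:Add2,r2:2,r3:Add1,r4:6,r5:5
  c9: CDB Mul1=48; issue MUL r3<-Mul1  regs: r0:5,r1:Add2,r2:2,r3:Mul1,r4:6,r5:5
  c10: CDB Mul2=2  regs: r0:5,r1:Add2,r2:2,r3:Mul1,r4:6,r5:5
  c11: CDB Add1=49  regs: r0:5,r1:Add2,r2:2,r3:Mul1,r4:6,r5:5
  c12: CDB Add2=0  regs: r0:5,r1:0,r2:2,r3:Mul1,r4:6,r5:5
  c13: -  regs: r0:5,r1:0,r2:2,r3:Mul1,r4:6,r5:5
  c14: -  regs: r0:5,r1:0,r2:2,r3:Mul1,r4:6,r5:5
  c15: -  regs: r0:5,r1:0,r2:2,r3:Mul1,r4:6,r5:5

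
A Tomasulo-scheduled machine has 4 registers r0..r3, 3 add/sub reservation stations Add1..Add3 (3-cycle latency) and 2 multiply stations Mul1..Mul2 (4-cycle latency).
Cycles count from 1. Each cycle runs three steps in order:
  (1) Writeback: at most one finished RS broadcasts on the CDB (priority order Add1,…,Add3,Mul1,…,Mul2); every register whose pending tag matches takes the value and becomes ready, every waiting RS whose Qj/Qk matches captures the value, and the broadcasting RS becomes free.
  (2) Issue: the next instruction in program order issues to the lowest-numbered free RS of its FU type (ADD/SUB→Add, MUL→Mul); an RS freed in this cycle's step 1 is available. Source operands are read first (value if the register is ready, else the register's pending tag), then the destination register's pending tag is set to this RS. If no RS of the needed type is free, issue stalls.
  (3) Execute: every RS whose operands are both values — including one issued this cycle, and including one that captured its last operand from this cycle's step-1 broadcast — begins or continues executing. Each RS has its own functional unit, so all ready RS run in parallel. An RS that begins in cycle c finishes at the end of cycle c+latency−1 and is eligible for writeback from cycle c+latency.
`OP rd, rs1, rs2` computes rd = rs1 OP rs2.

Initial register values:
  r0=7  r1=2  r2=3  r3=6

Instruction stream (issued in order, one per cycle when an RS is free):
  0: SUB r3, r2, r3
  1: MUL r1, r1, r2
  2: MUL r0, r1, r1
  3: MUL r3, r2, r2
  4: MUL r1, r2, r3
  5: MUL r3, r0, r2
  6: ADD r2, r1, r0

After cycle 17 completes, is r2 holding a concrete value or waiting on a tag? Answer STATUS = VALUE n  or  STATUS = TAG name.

STATUS = VALUE 63

cycle 1: issue SUB r3<-Add1 // r0:7,r1:2,r2:3,r3:Add1
cycle 2: issue MUL r1<-Mul1 // r0:7,r1:Mul1,r2:3,r3:Add1
cycle 3: issue MUL r0<-Mul2 // r0:Mul2,r1:Mul1,r2:3,r3:Add1
cycle 4: CDB Add1=-3; stall // r0:Mul2,r1:Mul1,r2:3,r3:-3
cycle 5: stall // r0:Mul2,r1:Mul1,r2:3,r3:-3
cycle 6: CDB Mul1=6; issue MUL r3<-Mul1 // r0:Mul2,r1:6,r2:3,r3:Mul1
cycle 7: stall // r0:Mul2,r1:6,r2:3,r3:Mul1
cycle 8: stall // r0:Mul2,r1:6,r2:3,r3:Mul1
cycle 9: stall // r0:Mul2,r1:6,r2:3,r3:Mul1
cycle 10: CDB Mul1=9; issue MUL r1<-Mul1 // r0:Mul2,r1:Mul1,r2:3,r3:9
cycle 11: CDB Mul2=36; issue MUL r3<-Mul2 // r0:36,r1:Mul1,r2:3,r3:Mul2
cycle 12: issue ADD r2<-Add1 // r0:36,r1:Mul1,r2:Add1,r3:Mul2
cycle 13: - // r0:36,r1:Mul1,r2:Add1,r3:Mul2
cycle 14: CDB Mul1=27 // r0:36,r1:27,r2:Add1,r3:Mul2
cycle 15: CDB Mul2=108 // r0:36,r1:27,r2:Add1,r3:108
cycle 16: - // r0:36,r1:27,r2:Add1,r3:108
cycle 17: CDB Add1=63 // r0:36,r1:27,r2:63,r3:108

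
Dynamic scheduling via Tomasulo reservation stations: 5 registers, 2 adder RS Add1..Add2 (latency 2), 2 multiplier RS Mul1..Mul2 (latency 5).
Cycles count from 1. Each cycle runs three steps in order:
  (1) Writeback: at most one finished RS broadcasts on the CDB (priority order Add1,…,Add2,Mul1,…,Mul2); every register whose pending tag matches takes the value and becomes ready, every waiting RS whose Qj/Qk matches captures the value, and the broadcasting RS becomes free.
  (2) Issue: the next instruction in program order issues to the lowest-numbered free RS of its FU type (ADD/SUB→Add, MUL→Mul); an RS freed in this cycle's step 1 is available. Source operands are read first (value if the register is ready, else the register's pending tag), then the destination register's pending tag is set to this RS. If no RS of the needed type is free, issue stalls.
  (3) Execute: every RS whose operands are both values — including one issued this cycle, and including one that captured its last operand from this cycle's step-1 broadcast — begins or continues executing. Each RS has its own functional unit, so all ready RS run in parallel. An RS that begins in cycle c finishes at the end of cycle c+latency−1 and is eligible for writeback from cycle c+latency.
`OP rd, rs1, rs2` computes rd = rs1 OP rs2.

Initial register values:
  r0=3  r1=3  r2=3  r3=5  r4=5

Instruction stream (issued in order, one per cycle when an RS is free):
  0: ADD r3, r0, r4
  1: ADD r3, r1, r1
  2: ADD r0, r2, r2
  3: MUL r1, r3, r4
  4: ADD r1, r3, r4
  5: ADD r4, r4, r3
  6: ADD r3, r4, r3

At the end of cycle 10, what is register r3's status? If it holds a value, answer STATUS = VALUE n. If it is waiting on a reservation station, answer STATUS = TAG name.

STATUS = VALUE 17

  c1: issue ADD r3<-Add1  regs: r0:3,r1:3,r2:3,r3:Add1,r4:5
  c2: issue ADD r3<-Add2  regs: r0:3,r1:3,r2:3,r3:Add2,r4:5
  c3: CDB Add1=8; issue ADD r0<-Add1  regs: r0:Add1,r1:3,r2:3,r3:Add2,r4:5
  c4: CDB Add2=6; issue MUL r1<-Mul1  regs: r0:Add1,r1:Mul1,r2:3,r3:6,r4:5
  c5: CDB Add1=6; issue ADD r1<-Add1  regs: r0:6,r1:Add1,r2:3,r3:6,r4:5
  c6: issue ADD r4<-Add2  regs: r0:6,r1:Add1,r2:3,r3:6,r4:Add2
  c7: CDB Add1=11; issue ADD r3<-Add1  regs: r0:6,r1:11,r2:3,r3:Add1,r4:Add2
  c8: CDB Add2=11  regs: r0:6,r1:11,r2:3,r3:Add1,r4:11
  c9: CDB Mul1=30  regs: r0:6,r1:11,r2:3,r3:Add1,r4:11
  c10: CDB Add1=17  regs: r0:6,r1:11,r2:3,r3:17,r4:11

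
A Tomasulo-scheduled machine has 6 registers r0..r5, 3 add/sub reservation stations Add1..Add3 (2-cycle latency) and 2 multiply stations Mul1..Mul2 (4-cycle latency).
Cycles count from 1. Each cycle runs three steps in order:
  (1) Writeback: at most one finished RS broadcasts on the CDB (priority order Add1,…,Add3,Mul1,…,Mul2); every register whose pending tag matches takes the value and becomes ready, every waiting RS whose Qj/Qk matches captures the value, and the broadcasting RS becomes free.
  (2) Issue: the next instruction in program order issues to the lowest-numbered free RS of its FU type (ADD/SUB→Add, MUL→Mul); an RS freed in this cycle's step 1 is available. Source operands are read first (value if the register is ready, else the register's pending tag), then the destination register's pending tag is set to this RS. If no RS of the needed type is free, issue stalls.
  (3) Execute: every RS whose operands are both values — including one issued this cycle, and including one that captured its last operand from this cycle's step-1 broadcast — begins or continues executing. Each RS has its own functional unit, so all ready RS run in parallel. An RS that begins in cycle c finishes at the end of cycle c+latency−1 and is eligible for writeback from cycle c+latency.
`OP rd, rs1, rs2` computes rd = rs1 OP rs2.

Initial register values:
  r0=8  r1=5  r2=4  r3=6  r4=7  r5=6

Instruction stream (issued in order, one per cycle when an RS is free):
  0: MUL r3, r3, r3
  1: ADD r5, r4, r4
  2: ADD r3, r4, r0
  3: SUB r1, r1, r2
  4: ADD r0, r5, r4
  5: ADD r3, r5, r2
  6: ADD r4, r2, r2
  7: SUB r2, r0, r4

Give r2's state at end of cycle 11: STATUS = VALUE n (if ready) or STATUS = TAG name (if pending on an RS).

STATUS = VALUE 13

c1: issue MUL r3<-Mul1 | r0:8,r1:5,r2:4,r3:Mul1,r4:7,r5:6
c2: issue ADD r5<-Add1 | r0:8,r1:5,r2:4,r3:Mul1,r4:7,r5:Add1
c3: issue ADD r3<-Add2 | r0:8,r1:5,r2:4,r3:Add2,r4:7,r5:Add1
c4: CDB Add1=14; issue SUB r1<-Add1 | r0:8,r1:Add1,r2:4,r3:Add2,r4:7,r5:14
c5: CDB Add2=15; issue ADD r0<-Add2 | r0:Add2,r1:Add1,r2:4,r3:15,r4:7,r5:14
c6: CDB Add1=1; issue ADD r3<-Add1 | r0:Add2,r1:1,r2:4,r3:Add1,r4:7,r5:14
c7: CDB Add2=21; issue ADD r4<-Add2 | r0:21,r1:1,r2:4,r3:Add1,r4:Add2,r5:14
c8: CDB Add1=18; issue SUB r2<-Add1 | r0:21,r1:1,r2:Add1,r3:18,r4:Add2,r5:14
c9: CDB Add2=8 | r0:21,r1:1,r2:Add1,r3:18,r4:8,r5:14
c10: CDB Mul1=36 | r0:21,r1:1,r2:Add1,r3:18,r4:8,r5:14
c11: CDB Add1=13 | r0:21,r1:1,r2:13,r3:18,r4:8,r5:14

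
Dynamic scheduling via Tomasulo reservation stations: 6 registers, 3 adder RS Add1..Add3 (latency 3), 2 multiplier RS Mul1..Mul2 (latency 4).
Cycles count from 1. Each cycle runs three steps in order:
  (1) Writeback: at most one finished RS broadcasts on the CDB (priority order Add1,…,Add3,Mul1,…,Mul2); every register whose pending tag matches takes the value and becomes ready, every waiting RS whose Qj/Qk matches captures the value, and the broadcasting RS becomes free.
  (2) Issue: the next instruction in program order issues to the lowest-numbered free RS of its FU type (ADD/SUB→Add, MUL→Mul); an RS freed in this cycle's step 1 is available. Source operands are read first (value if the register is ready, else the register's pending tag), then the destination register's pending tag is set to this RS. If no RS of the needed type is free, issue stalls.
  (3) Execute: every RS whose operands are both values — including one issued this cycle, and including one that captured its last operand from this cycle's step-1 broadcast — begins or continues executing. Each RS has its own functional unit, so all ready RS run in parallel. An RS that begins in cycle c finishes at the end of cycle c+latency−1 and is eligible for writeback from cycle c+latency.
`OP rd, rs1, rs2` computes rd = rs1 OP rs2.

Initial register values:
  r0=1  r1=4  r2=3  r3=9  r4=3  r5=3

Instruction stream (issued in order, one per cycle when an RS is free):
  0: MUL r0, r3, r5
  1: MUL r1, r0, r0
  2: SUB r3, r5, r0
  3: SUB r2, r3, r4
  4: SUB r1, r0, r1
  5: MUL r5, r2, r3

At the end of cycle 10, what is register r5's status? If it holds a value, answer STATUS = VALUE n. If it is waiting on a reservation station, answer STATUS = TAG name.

STATUS = TAG Mul1

cycle 1: issue MUL r0<-Mul1 // r0:Mul1,r1:4,r2:3,r3:9,r4:3,r5:3
cycle 2: issue MUL r1<-Mul2 // r0:Mul1,r1:Mul2,r2:3,r3:9,r4:3,r5:3
cycle 3: issue SUB r3<-Add1 // r0:Mul1,r1:Mul2,r2:3,r3:Add1,r4:3,r5:3
cycle 4: issue SUB r2<-Add2 // r0:Mul1,r1:Mul2,r2:Add2,r3:Add1,r4:3,r5:3
cycle 5: CDB Mul1=27; issue SUB r1<-Add3 // r0:27,r1:Add3,r2:Add2,r3:Add1,r4:3,r5:3
cycle 6: issue MUL r5<-Mul1 // r0:27,r1:Add3,r2:Add2,r3:Add1,r4:3,r5:Mul1
cycle 7: - // r0:27,r1:Add3,r2:Add2,r3:Add1,r4:3,r5:Mul1
cycle 8: CDB Add1=-24 // r0:27,r1:Add3,r2:Add2,r3:-24,r4:3,r5:Mul1
cycle 9: CDB Mul2=729 // r0:27,r1:Add3,r2:Add2,r3:-24,r4:3,r5:Mul1
cycle 10: - // r0:27,r1:Add3,r2:Add2,r3:-24,r4:3,r5:Mul1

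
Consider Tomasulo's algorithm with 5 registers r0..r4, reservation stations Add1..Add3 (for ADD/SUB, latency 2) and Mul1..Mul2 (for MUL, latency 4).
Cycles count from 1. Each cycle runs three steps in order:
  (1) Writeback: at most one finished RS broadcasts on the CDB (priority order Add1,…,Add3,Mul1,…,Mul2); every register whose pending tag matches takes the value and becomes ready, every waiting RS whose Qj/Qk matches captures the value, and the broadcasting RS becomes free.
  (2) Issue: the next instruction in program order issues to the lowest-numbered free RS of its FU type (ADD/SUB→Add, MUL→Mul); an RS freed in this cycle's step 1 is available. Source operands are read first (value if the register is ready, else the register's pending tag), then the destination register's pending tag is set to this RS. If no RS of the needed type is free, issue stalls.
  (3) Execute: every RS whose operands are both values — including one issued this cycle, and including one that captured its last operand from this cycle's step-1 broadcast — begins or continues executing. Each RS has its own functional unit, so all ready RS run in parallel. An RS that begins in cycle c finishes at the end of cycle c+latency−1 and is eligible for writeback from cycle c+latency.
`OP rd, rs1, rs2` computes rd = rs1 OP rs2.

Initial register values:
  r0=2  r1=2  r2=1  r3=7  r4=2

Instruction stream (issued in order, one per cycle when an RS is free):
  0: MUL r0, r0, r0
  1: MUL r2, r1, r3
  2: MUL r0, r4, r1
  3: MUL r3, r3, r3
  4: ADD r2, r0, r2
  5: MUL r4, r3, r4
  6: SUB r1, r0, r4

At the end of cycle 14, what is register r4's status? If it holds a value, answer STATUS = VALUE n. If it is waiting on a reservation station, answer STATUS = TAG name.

STATUS = VALUE 98

  c1: issue MUL r0<-Mul1  regs: r0:Mul1,r1:2,r2:1,r3:7,r4:2
  c2: issue MUL r2<-Mul2  regs: r0:Mul1,r1:2,r2:Mul2,r3:7,r4:2
  c3: stall  regs: r0:Mul1,r1:2,r2:Mul2,r3:7,r4:2
  c4: stall  regs: r0:Mul1,r1:2,r2:Mul2,r3:7,r4:2
  c5: CDB Mul1=4; issue MUL r0<-Mul1  regs: r0:Mul1,r1:2,r2:Mul2,r3:7,r4:2
  c6: CDB Mul2=14; issue MUL r3<-Mul2  regs: r0:Mul1,r1:2,r2:14,r3:Mul2,r4:2
  c7: issue ADD r2<-Add1  regs: r0:Mul1,r1:2,r2:Add1,r3:Mul2,r4:2
  c8: stall  regs: r0:Mul1,r1:2,r2:Add1,r3:Mul2,r4:2
  c9: CDB Mul1=4; issue MUL r4<-Mul1  regs: r0:4,r1:2,r2:Add1,r3:Mul2,r4:Mul1
  c10: CDB Mul2=49; issue SUB r1<-Add2  regs: r0:4,r1:Add2,r2:Add1,r3:49,r4:Mul1
  c11: CDB Add1=18  regs: r0:4,r1:Add2,r2:18,r3:49,r4:Mul1
  c12: -  regs: r0:4,r1:Add2,r2:18,r3:49,r4:Mul1
  c13: -  regs: r0:4,r1:Add2,r2:18,r3:49,r4:Mul1
  c14: CDB Mul1=98  regs: r0:4,r1:Add2,r2:18,r3:49,r4:98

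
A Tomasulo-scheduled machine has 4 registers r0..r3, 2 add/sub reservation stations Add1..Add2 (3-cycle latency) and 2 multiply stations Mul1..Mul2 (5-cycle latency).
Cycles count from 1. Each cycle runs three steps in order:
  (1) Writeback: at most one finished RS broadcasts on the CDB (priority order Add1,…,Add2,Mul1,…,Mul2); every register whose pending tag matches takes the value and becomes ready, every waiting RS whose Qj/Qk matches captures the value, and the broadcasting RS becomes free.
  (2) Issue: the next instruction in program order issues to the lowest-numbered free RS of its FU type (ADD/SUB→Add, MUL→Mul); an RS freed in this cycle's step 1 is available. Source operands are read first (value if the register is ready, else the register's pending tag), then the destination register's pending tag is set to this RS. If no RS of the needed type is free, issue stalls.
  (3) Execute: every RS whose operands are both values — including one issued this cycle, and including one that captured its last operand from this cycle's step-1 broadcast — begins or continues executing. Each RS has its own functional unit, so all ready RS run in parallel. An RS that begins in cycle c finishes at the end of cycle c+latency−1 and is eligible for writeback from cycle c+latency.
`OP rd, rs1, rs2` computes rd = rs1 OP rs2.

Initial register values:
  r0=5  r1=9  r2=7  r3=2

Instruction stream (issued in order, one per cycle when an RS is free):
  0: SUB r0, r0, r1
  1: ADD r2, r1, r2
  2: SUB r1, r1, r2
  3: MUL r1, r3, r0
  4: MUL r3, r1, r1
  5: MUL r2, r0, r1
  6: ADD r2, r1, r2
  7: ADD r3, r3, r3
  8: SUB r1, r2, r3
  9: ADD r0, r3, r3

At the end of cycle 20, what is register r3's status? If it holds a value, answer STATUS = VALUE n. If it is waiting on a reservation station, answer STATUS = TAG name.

c1: issue SUB r0<-Add1 | r0:Add1,r1:9,r2:7,r3:2
c2: issue ADD r2<-Add2 | r0:Add1,r1:9,r2:Add2,r3:2
c3: stall | r0:Add1,r1:9,r2:Add2,r3:2
c4: CDB Add1=-4; issue SUB r1<-Add1 | r0:-4,r1:Add1,r2:Add2,r3:2
c5: CDB Add2=16; issue MUL r1<-Mul1 | r0:-4,r1:Mul1,r2:16,r3:2
c6: issue MUL r3<-Mul2 | r0:-4,r1:Mul1,r2:16,r3:Mul2
c7: stall | r0:-4,r1:Mul1,r2:16,r3:Mul2
c8: CDB Add1=-7; stall | r0:-4,r1:Mul1,r2:16,r3:Mul2
c9: stall | r0:-4,r1:Mul1,r2:16,r3:Mul2
c10: CDB Mul1=-8; issue MUL r2<-Mul1 | r0:-4,r1:-8,r2:Mul1,r3:Mul2
c11: issue ADD r2<-Add1 | r0:-4,r1:-8,r2:Add1,r3:Mul2
c12: issue ADD r3<-Add2 | r0:-4,r1:-8,r2:Add1,r3:Add2
c13: stall | r0:-4,r1:-8,r2:Add1,r3:Add2
c14: stall | r0:-4,r1:-8,r2:Add1,r3:Add2
c15: CDB Mul1=32; stall | r0:-4,r1:-8,r2:Add1,r3:Add2
c16: CDB Mul2=64; stall | r0:-4,r1:-8,r2:Add1,r3:Add2
c17: stall | r0:-4,r1:-8,r2:Add1,r3:Add2
c18: CDB Add1=24; issue SUB r1<-Add1 | r0:-4,r1:Add1,r2:24,r3:Add2
c19: CDB Add2=128; issue ADD r0<-Add2 | r0:Add2,r1:Add1,r2:24,r3:128
c20: - | r0:Add2,r1:Add1,r2:24,r3:128

STATUS = VALUE 128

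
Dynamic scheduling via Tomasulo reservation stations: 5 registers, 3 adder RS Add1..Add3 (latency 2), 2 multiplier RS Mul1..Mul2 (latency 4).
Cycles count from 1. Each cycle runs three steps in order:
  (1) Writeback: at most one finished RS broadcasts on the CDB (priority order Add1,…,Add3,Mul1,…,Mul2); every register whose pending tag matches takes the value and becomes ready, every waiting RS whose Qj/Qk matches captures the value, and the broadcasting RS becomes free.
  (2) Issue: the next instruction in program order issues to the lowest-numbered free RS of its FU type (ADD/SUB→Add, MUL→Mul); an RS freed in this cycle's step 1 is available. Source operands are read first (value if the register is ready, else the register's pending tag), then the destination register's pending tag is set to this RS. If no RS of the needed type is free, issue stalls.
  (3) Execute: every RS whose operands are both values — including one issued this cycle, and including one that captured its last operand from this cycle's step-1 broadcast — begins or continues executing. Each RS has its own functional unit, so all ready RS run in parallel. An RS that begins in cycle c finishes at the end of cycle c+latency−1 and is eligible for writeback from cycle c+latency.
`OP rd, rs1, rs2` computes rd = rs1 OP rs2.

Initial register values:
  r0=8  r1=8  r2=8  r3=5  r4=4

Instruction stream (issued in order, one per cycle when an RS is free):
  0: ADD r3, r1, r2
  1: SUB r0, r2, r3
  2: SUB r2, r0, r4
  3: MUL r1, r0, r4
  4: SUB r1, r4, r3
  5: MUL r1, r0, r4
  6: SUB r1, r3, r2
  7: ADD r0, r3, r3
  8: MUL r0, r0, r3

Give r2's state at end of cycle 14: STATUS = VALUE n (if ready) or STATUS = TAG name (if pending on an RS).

STATUS = VALUE -12

cycle 1: issue ADD r3<-Add1 // r0:8,r1:8,r2:8,r3:Add1,r4:4
cycle 2: issue SUB r0<-Add2 // r0:Add2,r1:8,r2:8,r3:Add1,r4:4
cycle 3: CDB Add1=16; issue SUB r2<-Add1 // r0:Add2,r1:8,r2:Add1,r3:16,r4:4
cycle 4: issue MUL r1<-Mul1 // r0:Add2,r1:Mul1,r2:Add1,r3:16,r4:4
cycle 5: CDB Add2=-8; issue SUB r1<-Add2 // r0:-8,r1:Add2,r2:Add1,r3:16,r4:4
cycle 6: issue MUL r1<-Mul2 // r0:-8,r1:Mul2,r2:Add1,r3:16,r4:4
cycle 7: CDB Add1=-12; issue SUB r1<-Add1 // r0:-8,r1:Add1,r2:-12,r3:16,r4:4
cycle 8: CDB Add2=-12; issue ADD r0<-Add2 // r0:Add2,r1:Add1,r2:-12,r3:16,r4:4
cycle 9: CDB Add1=28; stall // r0:Add2,r1:28,r2:-12,r3:16,r4:4
cycle 10: CDB Add2=32; stall // r0:32,r1:28,r2:-12,r3:16,r4:4
cycle 11: CDB Mul1=-32; issue MUL r0<-Mul1 // r0:Mul1,r1:28,r2:-12,r3:16,r4:4
cycle 12: CDB Mul2=-32 // r0:Mul1,r1:28,r2:-12,r3:16,r4:4
cycle 13: - // r0:Mul1,r1:28,r2:-12,r3:16,r4:4
cycle 14: - // r0:Mul1,r1:28,r2:-12,r3:16,r4:4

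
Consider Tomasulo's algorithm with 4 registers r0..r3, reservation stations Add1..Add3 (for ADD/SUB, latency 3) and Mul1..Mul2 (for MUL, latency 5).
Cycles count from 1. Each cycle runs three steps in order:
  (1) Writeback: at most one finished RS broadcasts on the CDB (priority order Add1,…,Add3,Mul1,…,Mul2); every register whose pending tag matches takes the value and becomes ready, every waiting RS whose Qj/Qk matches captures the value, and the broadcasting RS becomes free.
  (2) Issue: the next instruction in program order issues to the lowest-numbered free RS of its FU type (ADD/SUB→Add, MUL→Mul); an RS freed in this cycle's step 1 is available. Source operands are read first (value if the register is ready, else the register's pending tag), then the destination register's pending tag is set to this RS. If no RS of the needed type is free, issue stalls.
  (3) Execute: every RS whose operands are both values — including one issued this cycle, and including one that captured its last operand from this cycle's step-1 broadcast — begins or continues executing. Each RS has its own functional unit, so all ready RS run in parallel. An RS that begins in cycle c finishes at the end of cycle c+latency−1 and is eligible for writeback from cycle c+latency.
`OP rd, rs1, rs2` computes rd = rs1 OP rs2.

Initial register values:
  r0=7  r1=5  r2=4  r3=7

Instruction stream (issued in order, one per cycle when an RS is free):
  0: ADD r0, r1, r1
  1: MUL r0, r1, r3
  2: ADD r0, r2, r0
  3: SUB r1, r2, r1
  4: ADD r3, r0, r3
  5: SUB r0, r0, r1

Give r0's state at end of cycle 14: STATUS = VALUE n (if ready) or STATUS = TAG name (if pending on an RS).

STATUS = VALUE 40

c1: issue ADD r0<-Add1 | r0:Add1,r1:5,r2:4,r3:7
c2: issue MUL r0<-Mul1 | r0:Mul1,r1:5,r2:4,r3:7
c3: issue ADD r0<-Add2 | r0:Add2,r1:5,r2:4,r3:7
c4: CDB Add1=10; issue SUB r1<-Add1 | r0:Add2,r1:Add1,r2:4,r3:7
c5: issue ADD r3<-Add3 | r0:Add2,r1:Add1,r2:4,r3:Add3
c6: stall | r0:Add2,r1:Add1,r2:4,r3:Add3
c7: CDB Add1=-1; issue SUB r0<-Add1 | r0:Add1,r1:-1,r2:4,r3:Add3
c8: CDB Mul1=35 | r0:Add1,r1:-1,r2:4,r3:Add3
c9: - | r0:Add1,r1:-1,r2:4,r3:Add3
c10: - | r0:Add1,r1:-1,r2:4,r3:Add3
c11: CDB Add2=39 | r0:Add1,r1:-1,r2:4,r3:Add3
c12: - | r0:Add1,r1:-1,r2:4,r3:Add3
c13: - | r0:Add1,r1:-1,r2:4,r3:Add3
c14: CDB Add1=40 | r0:40,r1:-1,r2:4,r3:Add3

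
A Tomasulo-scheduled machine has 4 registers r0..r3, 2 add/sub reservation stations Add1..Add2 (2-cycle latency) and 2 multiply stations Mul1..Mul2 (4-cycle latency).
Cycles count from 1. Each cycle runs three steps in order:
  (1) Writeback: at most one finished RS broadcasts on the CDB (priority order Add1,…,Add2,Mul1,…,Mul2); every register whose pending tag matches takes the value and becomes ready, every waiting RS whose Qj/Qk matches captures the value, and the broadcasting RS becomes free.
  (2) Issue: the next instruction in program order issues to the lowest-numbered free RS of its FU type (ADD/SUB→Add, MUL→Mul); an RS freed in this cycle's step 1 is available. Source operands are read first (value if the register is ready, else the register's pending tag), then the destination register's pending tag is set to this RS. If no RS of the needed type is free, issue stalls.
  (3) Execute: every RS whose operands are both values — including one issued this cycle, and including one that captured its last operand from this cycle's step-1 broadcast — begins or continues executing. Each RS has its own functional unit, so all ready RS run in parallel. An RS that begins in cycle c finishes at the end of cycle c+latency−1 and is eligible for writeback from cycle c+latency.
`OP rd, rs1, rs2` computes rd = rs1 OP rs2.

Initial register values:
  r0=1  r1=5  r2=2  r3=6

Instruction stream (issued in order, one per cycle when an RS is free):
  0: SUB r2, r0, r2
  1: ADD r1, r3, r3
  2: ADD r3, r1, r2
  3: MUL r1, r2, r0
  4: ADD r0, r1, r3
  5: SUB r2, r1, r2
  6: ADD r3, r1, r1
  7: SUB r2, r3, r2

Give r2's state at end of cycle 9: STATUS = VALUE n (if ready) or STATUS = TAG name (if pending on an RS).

c1: issue SUB r2<-Add1 | r0:1,r1:5,r2:Add1,r3:6
c2: issue ADD r1<-Add2 | r0:1,r1:Add2,r2:Add1,r3:6
c3: CDB Add1=-1; issue ADD r3<-Add1 | r0:1,r1:Add2,r2:-1,r3:Add1
c4: CDB Add2=12; issue MUL r1<-Mul1 | r0:1,r1:Mul1,r2:-1,r3:Add1
c5: issue ADD r0<-Add2 | r0:Add2,r1:Mul1,r2:-1,r3:Add1
c6: CDB Add1=11; issue SUB r2<-Add1 | r0:Add2,r1:Mul1,r2:Add1,r3:11
c7: stall | r0:Add2,r1:Mul1,r2:Add1,r3:11
c8: CDB Mul1=-1; stall | r0:Add2,r1:-1,r2:Add1,r3:11
c9: stall | r0:Add2,r1:-1,r2:Add1,r3:11

STATUS = TAG Add1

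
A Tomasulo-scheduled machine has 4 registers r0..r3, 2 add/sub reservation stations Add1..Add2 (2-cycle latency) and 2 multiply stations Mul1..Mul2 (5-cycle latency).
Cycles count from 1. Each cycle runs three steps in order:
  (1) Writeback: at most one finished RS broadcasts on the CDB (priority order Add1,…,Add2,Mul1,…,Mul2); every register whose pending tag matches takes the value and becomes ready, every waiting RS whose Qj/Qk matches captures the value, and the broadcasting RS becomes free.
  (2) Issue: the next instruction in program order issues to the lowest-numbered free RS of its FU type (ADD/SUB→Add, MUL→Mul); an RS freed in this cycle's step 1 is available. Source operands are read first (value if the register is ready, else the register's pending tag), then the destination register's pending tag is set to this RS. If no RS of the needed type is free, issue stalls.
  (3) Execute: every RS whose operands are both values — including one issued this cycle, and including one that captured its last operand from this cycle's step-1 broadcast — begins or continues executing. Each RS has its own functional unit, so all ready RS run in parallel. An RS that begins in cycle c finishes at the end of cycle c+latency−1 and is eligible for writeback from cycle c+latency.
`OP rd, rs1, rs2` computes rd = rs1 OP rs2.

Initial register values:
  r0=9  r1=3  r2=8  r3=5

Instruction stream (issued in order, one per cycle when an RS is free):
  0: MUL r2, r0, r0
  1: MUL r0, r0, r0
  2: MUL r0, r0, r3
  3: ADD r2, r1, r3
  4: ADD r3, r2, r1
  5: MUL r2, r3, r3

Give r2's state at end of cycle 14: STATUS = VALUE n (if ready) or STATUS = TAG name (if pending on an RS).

STATUS = TAG Mul2

  c1: issue MUL r2<-Mul1  regs: r0:9,r1:3,r2:Mul1,r3:5
  c2: issue MUL r0<-Mul2  regs: r0:Mul2,r1:3,r2:Mul1,r3:5
  c3: stall  regs: r0:Mul2,r1:3,r2:Mul1,r3:5
  c4: stall  regs: r0:Mul2,r1:3,r2:Mul1,r3:5
  c5: stall  regs: r0:Mul2,r1:3,r2:Mul1,r3:5
  c6: CDB Mul1=81; issue MUL r0<-Mul1  regs: r0:Mul1,r1:3,r2:81,r3:5
  c7: CDB Mul2=81; issue ADD r2<-Add1  regs: r0:Mul1,r1:3,r2:Add1,r3:5
  c8: issue ADD r3<-Add2  regs: r0:Mul1,r1:3,r2:Add1,r3:Add2
  c9: CDB Add1=8; issue MUL r2<-Mul2  regs: r0:Mul1,r1:3,r2:Mul2,r3:Add2
  c10: -  regs: r0:Mul1,r1:3,r2:Mul2,r3:Add2
  c11: CDB Add2=11  regs: r0:Mul1,r1:3,r2:Mul2,r3:11
  c12: CDB Mul1=405  regs: r0:405,r1:3,r2:Mul2,r3:11
  c13: -  regs: r0:405,r1:3,r2:Mul2,r3:11
  c14: -  regs: r0:405,r1:3,r2:Mul2,r3:11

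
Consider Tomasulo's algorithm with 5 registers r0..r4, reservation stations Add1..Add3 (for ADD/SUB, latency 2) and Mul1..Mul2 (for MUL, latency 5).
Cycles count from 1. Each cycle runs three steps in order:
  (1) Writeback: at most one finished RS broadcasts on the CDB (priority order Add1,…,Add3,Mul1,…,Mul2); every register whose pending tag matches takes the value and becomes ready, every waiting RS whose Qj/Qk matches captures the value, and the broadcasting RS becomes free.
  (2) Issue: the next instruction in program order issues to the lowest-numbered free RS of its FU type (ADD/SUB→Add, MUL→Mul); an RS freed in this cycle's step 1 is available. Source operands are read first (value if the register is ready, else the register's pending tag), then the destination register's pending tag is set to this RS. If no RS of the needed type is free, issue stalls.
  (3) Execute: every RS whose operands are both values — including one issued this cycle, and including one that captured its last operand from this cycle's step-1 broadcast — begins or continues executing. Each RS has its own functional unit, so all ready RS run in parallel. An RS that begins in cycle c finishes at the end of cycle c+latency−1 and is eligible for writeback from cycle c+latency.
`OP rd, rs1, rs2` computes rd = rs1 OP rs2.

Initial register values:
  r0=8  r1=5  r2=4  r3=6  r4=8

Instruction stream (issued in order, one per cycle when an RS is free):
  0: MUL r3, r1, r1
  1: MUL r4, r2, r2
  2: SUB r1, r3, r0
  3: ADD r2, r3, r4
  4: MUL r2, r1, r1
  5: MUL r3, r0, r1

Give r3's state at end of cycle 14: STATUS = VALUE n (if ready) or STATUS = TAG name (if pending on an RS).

cycle 1: issue MUL r3<-Mul1 // r0:8,r1:5,r2:4,r3:Mul1,r4:8
cycle 2: issue MUL r4<-Mul2 // r0:8,r1:5,r2:4,r3:Mul1,r4:Mul2
cycle 3: issue SUB r1<-Add1 // r0:8,r1:Add1,r2:4,r3:Mul1,r4:Mul2
cycle 4: issue ADD r2<-Add2 // r0:8,r1:Add1,r2:Add2,r3:Mul1,r4:Mul2
cycle 5: stall // r0:8,r1:Add1,r2:Add2,r3:Mul1,r4:Mul2
cycle 6: CDB Mul1=25; issue MUL r2<-Mul1 // r0:8,r1:Add1,r2:Mul1,r3:25,r4:Mul2
cycle 7: CDB Mul2=16; issue MUL r3<-Mul2 // r0:8,r1:Add1,r2:Mul1,r3:Mul2,r4:16
cycle 8: CDB Add1=17 // r0:8,r1:17,r2:Mul1,r3:Mul2,r4:16
cycle 9: CDB Add2=41 // r0:8,r1:17,r2:Mul1,r3:Mul2,r4:16
cycle 10: - // r0:8,r1:17,r2:Mul1,r3:Mul2,r4:16
cycle 11: - // r0:8,r1:17,r2:Mul1,r3:Mul2,r4:16
cycle 12: - // r0:8,r1:17,r2:Mul1,r3:Mul2,r4:16
cycle 13: CDB Mul1=289 // r0:8,r1:17,r2:289,r3:Mul2,r4:16
cycle 14: CDB Mul2=136 // r0:8,r1:17,r2:289,r3:136,r4:16

STATUS = VALUE 136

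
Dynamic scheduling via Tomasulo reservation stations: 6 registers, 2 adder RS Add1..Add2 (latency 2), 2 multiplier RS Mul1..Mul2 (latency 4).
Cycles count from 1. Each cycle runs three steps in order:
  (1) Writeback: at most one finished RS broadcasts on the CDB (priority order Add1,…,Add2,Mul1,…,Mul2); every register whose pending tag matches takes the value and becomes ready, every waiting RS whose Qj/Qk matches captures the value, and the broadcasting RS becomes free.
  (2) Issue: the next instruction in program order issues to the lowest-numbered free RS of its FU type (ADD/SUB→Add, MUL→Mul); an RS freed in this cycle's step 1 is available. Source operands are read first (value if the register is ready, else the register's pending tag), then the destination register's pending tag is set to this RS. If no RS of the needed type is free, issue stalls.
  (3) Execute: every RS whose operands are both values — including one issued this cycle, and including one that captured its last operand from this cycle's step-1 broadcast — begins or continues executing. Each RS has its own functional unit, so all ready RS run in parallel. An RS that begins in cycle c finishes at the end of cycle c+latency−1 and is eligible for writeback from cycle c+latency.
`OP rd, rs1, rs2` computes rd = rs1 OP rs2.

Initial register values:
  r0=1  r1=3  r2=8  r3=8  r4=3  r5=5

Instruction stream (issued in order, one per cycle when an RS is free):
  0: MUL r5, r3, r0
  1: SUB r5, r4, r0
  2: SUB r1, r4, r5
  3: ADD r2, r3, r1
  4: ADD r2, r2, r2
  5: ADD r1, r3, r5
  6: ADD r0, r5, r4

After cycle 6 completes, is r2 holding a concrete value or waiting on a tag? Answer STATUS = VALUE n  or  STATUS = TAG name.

cycle 1: issue MUL r5<-Mul1 // r0:1,r1:3,r2:8,r3:8,r4:3,r5:Mul1
cycle 2: issue SUB r5<-Add1 // r0:1,r1:3,r2:8,r3:8,r4:3,r5:Add1
cycle 3: issue SUB r1<-Add2 // r0:1,r1:Add2,r2:8,r3:8,r4:3,r5:Add1
cycle 4: CDB Add1=2; issue ADD r2<-Add1 // r0:1,r1:Add2,r2:Add1,r3:8,r4:3,r5:2
cycle 5: CDB Mul1=8; stall // r0:1,r1:Add2,r2:Add1,r3:8,r4:3,r5:2
cycle 6: CDB Add2=1; issue ADD r2<-Add2 // r0:1,r1:1,r2:Add2,r3:8,r4:3,r5:2

STATUS = TAG Add2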